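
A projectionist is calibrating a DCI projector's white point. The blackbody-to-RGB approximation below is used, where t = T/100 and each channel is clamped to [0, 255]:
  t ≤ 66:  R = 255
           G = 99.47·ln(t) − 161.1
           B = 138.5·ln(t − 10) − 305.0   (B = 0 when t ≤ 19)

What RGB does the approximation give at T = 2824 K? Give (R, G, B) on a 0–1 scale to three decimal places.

(1.000, 0.671, 0.381)

t = 2824/100 = 28.24; the t ≤ 66 branch applies.
R = 255 by definition for t ≤ 66.
G = 99.47·ln 28.24 − 161.1 = 99.47·3.3407 − 161.1 = 171.203.
B = 138.5·ln(28.24 − 10) − 305.0 = 138.5·ln 18.24 − 305.0 = 138.5·2.9036 − 305.0 = 97.151.
Dividing each by 255: (1.0000, 0.6714, 0.3810) → (1.000, 0.671, 0.381).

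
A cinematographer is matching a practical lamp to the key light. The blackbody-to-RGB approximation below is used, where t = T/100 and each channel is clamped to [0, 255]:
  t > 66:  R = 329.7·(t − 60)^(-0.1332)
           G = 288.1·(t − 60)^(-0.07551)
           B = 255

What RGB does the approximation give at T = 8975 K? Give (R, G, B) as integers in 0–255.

(210, 223, 255)

t = 8975/100 = 89.75; the t > 66 branch applies.
R = 329.7·(89.75 − 60)^(-0.1332) = 329.7·29.75^(-0.1332) = 329.7·0.63640 = 209.822.
G = 288.1·(89.75 − 60)^(-0.07551) = 288.1·29.75^(-0.07551) = 288.1·0.77399 = 222.987.
B = 255 by definition for t > 66.
Rounded: (210, 223, 255).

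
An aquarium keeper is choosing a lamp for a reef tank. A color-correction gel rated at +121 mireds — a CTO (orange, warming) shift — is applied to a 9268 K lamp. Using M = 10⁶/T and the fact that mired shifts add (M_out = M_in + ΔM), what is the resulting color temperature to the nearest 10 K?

4370 K

M_in = 10⁶/9268 = 107.90 mireds.
M_out = 107.90 + (+121) = 228.90 mireds.
T_out = 10⁶/228.90 = 4368.8 K → 4370 K.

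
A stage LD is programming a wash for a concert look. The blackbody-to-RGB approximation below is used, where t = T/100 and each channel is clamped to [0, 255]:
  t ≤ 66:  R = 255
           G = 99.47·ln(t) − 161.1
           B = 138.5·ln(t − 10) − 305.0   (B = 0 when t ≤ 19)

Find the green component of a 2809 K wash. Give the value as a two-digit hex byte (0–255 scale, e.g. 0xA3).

t = 2809/100 = 28.09; the t ≤ 66 branch applies.
G = 99.47·ln 28.09 − 161.1 = 99.47·3.3354 − 161.1 = 170.674.
Rounded: 171; in hex, 0xAB.

0xAB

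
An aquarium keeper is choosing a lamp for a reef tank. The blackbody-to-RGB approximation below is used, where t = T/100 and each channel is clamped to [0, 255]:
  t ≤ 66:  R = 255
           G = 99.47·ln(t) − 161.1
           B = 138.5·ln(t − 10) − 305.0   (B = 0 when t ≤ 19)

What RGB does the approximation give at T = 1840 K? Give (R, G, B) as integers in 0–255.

(255, 129, 0)

t = 1840/100 = 18.4; the t ≤ 66 branch applies.
R = 255 by definition for t ≤ 66.
G = 99.47·ln 18.4 − 161.1 = 99.47·2.9124 − 161.1 = 128.592.
t = 18.4 ≤ 19, so B = 0.
Rounded: (255, 129, 0).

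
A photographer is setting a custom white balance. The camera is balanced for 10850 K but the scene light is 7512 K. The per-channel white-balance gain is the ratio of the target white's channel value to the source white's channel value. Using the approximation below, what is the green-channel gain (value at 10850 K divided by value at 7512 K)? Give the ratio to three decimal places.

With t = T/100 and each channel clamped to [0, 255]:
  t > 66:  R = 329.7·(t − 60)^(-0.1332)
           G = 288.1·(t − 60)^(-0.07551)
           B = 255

At 7512 K (t = 75.12):
  G = 288.1·(75.12 − 60)^(-0.07551) = 288.1·15.12^(-0.07551) = 288.1·0.81458 = 234.680.
At 10850 K (t = 108.5):
  G = 288.1·(108.5 − 60)^(-0.07551) = 288.1·48.5^(-0.07551) = 288.1·0.74595 = 214.908.
Gain = 214.908 / 234.680 = 0.9158 → 0.916.

0.916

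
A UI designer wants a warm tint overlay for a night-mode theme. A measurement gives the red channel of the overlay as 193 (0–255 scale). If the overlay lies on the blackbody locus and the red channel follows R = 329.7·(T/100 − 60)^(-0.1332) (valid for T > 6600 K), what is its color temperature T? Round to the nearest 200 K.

11600 K

(t − 60)^(-0.1332) = 193/329.7 = 0.58538.
t − 60 = 0.58538^(1/-0.1332) = 0.58538^(-7.508) = 55.713, so t = 115.713.
T = 100·t = 11571 K → 11600 K to the nearest 200 K.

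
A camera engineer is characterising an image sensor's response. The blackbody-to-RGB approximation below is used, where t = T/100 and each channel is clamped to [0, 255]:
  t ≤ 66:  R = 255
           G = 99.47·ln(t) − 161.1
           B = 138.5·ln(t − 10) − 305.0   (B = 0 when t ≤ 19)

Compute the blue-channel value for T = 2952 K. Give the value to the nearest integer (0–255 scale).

107

t = 2952/100 = 29.52; the t ≤ 66 branch applies.
B = 138.5·ln(29.52 − 10) − 305.0 = 138.5·ln 19.52 − 305.0 = 138.5·2.9714 − 305.0 = 106.544.
Rounded: 107.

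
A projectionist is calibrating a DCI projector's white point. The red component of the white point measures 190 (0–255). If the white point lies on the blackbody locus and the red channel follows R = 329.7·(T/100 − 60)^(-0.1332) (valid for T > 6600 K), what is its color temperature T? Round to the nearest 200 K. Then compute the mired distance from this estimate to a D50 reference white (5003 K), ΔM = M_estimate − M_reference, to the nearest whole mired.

(t − 60)^(-0.1332) = 190/329.7 = 0.57628.
t − 60 = 0.57628^(1/-0.1332) = 0.57628^(-7.508) = 62.667, so t = 122.667.
T = 100·t = 12267 K → 12200 K to the nearest 200 K.
M_estimate = 10⁶/12200 = 81.97; M_reference = 10⁶/5003 = 199.88.
ΔM = 81.97 − 199.88 = -117.91 → -118 mireds.

-118 mireds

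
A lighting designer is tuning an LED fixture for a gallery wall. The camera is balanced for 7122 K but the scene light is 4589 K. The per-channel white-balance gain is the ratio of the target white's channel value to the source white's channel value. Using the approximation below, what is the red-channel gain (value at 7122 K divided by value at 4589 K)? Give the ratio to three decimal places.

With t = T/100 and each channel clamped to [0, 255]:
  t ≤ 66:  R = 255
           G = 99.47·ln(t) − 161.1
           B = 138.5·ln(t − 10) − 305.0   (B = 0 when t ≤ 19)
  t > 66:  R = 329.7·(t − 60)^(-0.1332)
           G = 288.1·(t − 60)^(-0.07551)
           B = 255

At 4589 K (t = 45.89):
  R = 255 by definition for t ≤ 66.
At 7122 K (t = 71.22):
  R = 329.7·(71.22 − 60)^(-0.1332) = 329.7·11.22^(-0.1332) = 329.7·0.72467 = 238.924.
Gain = 238.924 / 255.000 = 0.9370 → 0.937.

0.937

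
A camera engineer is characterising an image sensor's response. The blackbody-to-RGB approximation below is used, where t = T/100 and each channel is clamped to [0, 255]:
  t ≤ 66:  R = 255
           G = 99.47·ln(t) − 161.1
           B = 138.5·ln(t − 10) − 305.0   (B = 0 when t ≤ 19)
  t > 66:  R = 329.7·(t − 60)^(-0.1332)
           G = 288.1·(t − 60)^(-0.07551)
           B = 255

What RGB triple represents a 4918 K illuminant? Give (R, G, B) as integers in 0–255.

(255, 226, 203)

t = 4918/100 = 49.18; the t ≤ 66 branch applies.
R = 255 by definition for t ≤ 66.
G = 99.47·ln 49.18 − 161.1 = 99.47·3.8955 − 161.1 = 226.384.
B = 138.5·ln(49.18 − 10) − 305.0 = 138.5·ln 39.18 − 305.0 = 138.5·3.6682 − 305.0 = 203.041.
Rounded: (255, 226, 203).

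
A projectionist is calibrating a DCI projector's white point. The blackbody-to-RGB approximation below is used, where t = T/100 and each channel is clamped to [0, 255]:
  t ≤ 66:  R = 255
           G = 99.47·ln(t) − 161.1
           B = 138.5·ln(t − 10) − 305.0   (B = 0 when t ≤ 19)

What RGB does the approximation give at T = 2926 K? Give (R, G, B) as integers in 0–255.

(255, 175, 105)

t = 2926/100 = 29.26; the t ≤ 66 branch applies.
R = 255 by definition for t ≤ 66.
G = 99.47·ln 29.26 − 161.1 = 99.47·3.3762 − 161.1 = 174.733.
B = 138.5·ln(29.26 − 10) − 305.0 = 138.5·ln 19.26 − 305.0 = 138.5·2.9580 − 305.0 = 104.687.
Rounded: (255, 175, 105).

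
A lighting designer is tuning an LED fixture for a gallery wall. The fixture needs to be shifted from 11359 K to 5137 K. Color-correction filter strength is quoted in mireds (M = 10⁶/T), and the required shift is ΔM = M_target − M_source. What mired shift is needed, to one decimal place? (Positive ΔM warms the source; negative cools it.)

M_source = 10⁶/11359 = 88.036; M_target = 10⁶/5137 = 194.666.
ΔM = 194.666 − 88.036 = 106.630 → +106.6 mireds, a warming shift.

+106.6 mireds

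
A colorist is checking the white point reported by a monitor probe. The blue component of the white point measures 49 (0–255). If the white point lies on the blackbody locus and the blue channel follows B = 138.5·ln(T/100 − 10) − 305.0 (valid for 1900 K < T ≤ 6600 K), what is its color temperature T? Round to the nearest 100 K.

2300 K

ln(t − 10) = (49 + 305.0) / 138.5 = 2.5560.
t − 10 = e^2.5560 = 12.884, so t = 22.884.
T = 100·t = 2288 K → 2300 K to the nearest 100 K.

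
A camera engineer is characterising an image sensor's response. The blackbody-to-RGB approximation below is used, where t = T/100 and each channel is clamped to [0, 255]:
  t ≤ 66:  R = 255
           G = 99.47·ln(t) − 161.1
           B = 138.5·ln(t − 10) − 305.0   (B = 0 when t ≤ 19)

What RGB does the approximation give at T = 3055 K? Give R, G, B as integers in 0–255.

t = 3055/100 = 30.55; the t ≤ 66 branch applies.
R = 255 by definition for t ≤ 66.
G = 99.47·ln 30.55 − 161.1 = 99.47·3.4194 − 161.1 = 179.024.
B = 138.5·ln(30.55 − 10) − 305.0 = 138.5·ln 20.55 − 305.0 = 138.5·3.0229 − 305.0 = 113.666.
Rounded: (255, 179, 114).

R=255, G=179, B=114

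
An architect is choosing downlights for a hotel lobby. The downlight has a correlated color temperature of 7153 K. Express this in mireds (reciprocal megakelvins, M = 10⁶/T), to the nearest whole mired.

140 mireds

M = 10⁶ / 7153 = 139.801 → 140 mireds.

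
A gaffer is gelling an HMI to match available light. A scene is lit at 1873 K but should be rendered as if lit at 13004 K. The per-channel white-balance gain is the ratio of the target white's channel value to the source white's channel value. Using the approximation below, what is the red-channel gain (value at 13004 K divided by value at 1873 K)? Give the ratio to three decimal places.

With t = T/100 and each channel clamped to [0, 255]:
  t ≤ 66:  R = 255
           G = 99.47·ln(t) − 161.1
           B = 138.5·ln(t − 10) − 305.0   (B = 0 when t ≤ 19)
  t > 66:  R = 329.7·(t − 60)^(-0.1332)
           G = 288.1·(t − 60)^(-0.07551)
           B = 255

0.734

At 1873 K (t = 18.73):
  R = 255 by definition for t ≤ 66.
At 13004 K (t = 130.04):
  R = 329.7·(130.04 − 60)^(-0.1332) = 329.7·70.04^(-0.1332) = 329.7·0.56781 = 187.206.
Gain = 187.206 / 255.000 = 0.7341 → 0.734.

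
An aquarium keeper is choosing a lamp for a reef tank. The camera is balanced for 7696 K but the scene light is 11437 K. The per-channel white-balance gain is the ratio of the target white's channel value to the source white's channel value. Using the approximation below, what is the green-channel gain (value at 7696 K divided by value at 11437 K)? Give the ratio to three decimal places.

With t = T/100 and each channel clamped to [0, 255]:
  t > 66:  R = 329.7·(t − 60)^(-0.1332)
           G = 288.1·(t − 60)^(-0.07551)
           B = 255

At 11437 K (t = 114.37):
  G = 288.1·(114.37 − 60)^(-0.07551) = 288.1·54.37^(-0.07551) = 288.1·0.73954 = 213.062.
At 7696 K (t = 76.96):
  G = 288.1·(76.96 − 60)^(-0.07551) = 288.1·16.96^(-0.07551) = 288.1·0.80754 = 232.653.
Gain = 232.653 / 213.062 = 1.0920 → 1.092.

1.092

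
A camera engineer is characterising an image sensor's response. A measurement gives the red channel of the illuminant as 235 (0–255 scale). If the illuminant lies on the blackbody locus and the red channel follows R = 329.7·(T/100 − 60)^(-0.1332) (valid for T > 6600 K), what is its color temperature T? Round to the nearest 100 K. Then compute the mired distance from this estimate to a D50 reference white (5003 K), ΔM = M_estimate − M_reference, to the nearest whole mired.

(t − 60)^(-0.1332) = 235/329.7 = 0.71277.
t − 60 = 0.71277^(1/-0.1332) = 0.71277^(-7.508) = 12.705, so t = 72.705.
T = 100·t = 7271 K → 7300 K to the nearest 100 K.
M_estimate = 10⁶/7300 = 136.99; M_reference = 10⁶/5003 = 199.88.
ΔM = 136.99 − 199.88 = -62.89 → -63 mireds.

-63 mireds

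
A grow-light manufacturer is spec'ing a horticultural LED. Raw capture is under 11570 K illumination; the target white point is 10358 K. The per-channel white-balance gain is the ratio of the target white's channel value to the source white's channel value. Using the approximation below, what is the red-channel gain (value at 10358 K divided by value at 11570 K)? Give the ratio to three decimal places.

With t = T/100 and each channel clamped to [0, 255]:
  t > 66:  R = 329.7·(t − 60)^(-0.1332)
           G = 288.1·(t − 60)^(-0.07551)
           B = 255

At 11570 K (t = 115.7):
  R = 329.7·(115.7 − 60)^(-0.1332) = 329.7·55.7^(-0.1332) = 329.7·0.58540 = 193.006.
At 10358 K (t = 103.58):
  R = 329.7·(103.58 − 60)^(-0.1332) = 329.7·43.58^(-0.1332) = 329.7·0.60485 = 199.419.
Gain = 199.419 / 193.006 = 1.0332 → 1.033.

1.033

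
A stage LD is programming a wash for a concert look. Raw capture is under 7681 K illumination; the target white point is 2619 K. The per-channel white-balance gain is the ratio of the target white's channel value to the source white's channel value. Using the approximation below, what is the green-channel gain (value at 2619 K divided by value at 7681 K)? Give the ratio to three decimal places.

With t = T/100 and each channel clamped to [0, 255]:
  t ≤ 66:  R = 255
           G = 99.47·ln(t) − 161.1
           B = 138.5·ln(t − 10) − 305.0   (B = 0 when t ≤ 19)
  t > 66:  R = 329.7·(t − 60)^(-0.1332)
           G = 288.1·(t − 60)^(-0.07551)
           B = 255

0.703

At 7681 K (t = 76.81):
  G = 288.1·(76.81 − 60)^(-0.07551) = 288.1·16.81^(-0.07551) = 288.1·0.80809 = 232.809.
At 2619 K (t = 26.19):
  G = 99.47·ln 26.19 − 161.1 = 99.47·3.2654 − 161.1 = 163.707.
Gain = 163.707 / 232.809 = 0.7032 → 0.703.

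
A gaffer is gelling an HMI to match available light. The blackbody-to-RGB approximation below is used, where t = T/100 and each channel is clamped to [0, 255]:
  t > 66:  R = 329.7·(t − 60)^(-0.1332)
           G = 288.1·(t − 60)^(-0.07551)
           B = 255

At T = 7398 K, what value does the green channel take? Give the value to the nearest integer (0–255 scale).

236

t = 7398/100 = 73.98; the t > 66 branch applies.
G = 288.1·(73.98 − 60)^(-0.07551) = 288.1·13.98^(-0.07551) = 288.1·0.81941 = 236.073.
Rounded: 236.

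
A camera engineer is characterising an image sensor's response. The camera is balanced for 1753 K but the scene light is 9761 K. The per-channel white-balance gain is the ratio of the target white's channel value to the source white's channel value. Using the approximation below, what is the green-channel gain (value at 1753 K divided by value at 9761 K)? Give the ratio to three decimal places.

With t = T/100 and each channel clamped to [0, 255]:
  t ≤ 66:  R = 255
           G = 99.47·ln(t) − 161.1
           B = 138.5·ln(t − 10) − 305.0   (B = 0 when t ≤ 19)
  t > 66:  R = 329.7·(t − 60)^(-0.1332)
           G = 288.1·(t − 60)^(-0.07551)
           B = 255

0.565

At 9761 K (t = 97.61):
  G = 288.1·(97.61 − 60)^(-0.07551) = 288.1·37.61^(-0.07551) = 288.1·0.76041 = 219.075.
At 1753 K (t = 17.53):
  G = 99.47·ln 17.53 − 161.1 = 99.47·2.8639 − 161.1 = 123.773.
Gain = 123.773 / 219.075 = 0.5650 → 0.565.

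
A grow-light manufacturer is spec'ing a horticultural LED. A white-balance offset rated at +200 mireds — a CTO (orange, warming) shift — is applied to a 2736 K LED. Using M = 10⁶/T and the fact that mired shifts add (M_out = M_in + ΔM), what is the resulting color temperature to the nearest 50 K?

M_in = 10⁶/2736 = 365.50 mireds.
M_out = 365.50 + (+200) = 565.50 mireds.
T_out = 10⁶/565.50 = 1768.4 K → 1750 K.

1750 K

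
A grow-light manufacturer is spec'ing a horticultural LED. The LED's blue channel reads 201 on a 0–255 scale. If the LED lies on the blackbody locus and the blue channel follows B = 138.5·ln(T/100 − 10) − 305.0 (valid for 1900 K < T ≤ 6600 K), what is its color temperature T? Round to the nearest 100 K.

ln(t − 10) = (201 + 305.0) / 138.5 = 3.6534.
t − 10 = e^3.6534 = 38.607, so t = 48.607.
T = 100·t = 4861 K → 4900 K to the nearest 100 K.

4900 K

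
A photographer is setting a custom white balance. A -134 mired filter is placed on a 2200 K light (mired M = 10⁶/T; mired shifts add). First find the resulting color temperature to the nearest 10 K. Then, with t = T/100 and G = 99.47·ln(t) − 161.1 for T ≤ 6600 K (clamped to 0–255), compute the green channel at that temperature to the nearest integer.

M_in = 10⁶/2200 = 454.55; M_out = 454.55 + (-134) = 320.55.
T_out = 10⁶/320.55 = 3119.7 K → 3120 K; t = 31.2.
G = 99.47·ln 31.2 − 161.1 = 99.47·3.4404 − 161.1 = 181.118.
Rounded: 181.

181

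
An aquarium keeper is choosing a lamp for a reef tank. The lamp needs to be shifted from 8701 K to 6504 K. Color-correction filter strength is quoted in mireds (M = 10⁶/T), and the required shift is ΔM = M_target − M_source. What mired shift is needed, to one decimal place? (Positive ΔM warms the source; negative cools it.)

+38.8 mireds

M_source = 10⁶/8701 = 114.929; M_target = 10⁶/6504 = 153.752.
ΔM = 153.752 − 114.929 = 38.822 → +38.8 mireds, a warming shift.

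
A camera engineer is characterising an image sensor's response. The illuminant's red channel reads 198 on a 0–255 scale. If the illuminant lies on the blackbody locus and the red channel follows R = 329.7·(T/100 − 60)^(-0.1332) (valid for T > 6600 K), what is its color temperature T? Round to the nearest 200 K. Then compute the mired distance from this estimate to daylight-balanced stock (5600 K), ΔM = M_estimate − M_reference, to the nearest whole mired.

-84 mireds

(t − 60)^(-0.1332) = 198/329.7 = 0.60055.
t − 60 = 0.60055^(1/-0.1332) = 0.60055^(-7.508) = 45.980, so t = 105.980.
T = 100·t = 10598 K → 10600 K to the nearest 200 K.
M_estimate = 10⁶/10600 = 94.34; M_reference = 10⁶/5600 = 178.57.
ΔM = 94.34 − 178.57 = -84.23 → -84 mireds.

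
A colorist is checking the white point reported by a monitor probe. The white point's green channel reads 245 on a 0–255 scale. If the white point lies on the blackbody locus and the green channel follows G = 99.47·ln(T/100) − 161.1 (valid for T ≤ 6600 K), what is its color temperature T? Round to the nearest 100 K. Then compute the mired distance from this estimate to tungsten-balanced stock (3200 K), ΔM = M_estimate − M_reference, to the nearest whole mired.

-143 mireds

ln t = (245 + 161.1) / 99.47 = 4.0826.
t = e^4.0826 = 59.302.
T = 100·t = 5930 K → 5900 K to the nearest 100 K.
M_estimate = 10⁶/5900 = 169.49; M_reference = 10⁶/3200 = 312.50.
ΔM = 169.49 − 312.50 = -143.01 → -143 mireds.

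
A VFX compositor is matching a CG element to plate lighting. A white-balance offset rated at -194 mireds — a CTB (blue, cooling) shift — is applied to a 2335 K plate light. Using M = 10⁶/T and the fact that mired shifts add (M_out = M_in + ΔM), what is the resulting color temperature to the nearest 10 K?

4270 K

M_in = 10⁶/2335 = 428.27 mireds.
M_out = 428.27 + (-194) = 234.27 mireds.
T_out = 10⁶/234.27 = 4268.7 K → 4270 K.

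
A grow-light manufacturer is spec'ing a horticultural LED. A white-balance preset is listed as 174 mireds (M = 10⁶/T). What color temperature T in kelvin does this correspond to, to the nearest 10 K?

5750 K

T = 10⁶ / 174 = 5747.13 K → 5750 K.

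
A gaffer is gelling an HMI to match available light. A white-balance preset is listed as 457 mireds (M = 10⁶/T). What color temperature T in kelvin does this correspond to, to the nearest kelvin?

2188 K

T = 10⁶ / 457 = 2188.18 K → 2188 K.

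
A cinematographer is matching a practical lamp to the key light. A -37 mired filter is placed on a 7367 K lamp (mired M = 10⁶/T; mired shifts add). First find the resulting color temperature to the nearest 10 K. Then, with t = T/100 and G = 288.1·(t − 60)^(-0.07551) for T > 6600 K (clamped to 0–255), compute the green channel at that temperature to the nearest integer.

218

M_in = 10⁶/7367 = 135.74; M_out = 135.74 + (-37) = 98.74.
T_out = 10⁶/98.74 = 10127.6 K → 10130 K; t = 101.3.
G = 288.1·(101.3 − 60)^(-0.07551) = 288.1·41.3^(-0.07551) = 288.1·0.75506 = 217.532.
Rounded: 218.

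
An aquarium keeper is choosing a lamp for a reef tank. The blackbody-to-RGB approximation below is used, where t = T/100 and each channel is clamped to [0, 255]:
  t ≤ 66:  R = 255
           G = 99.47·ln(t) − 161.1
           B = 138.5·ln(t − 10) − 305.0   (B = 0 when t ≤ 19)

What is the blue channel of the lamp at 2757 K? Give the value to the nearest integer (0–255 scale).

t = 2757/100 = 27.57; the t ≤ 66 branch applies.
B = 138.5·ln(27.57 − 10) − 305.0 = 138.5·ln 17.57 − 305.0 = 138.5·2.8662 − 305.0 = 91.968.
Rounded: 92.

92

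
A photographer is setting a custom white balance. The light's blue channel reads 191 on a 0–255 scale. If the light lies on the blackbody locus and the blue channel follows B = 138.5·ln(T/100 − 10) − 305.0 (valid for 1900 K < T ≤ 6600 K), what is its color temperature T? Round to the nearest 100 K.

4600 K

ln(t − 10) = (191 + 305.0) / 138.5 = 3.5812.
t − 10 = e^3.5812 = 35.918, so t = 45.918.
T = 100·t = 4592 K → 4600 K to the nearest 100 K.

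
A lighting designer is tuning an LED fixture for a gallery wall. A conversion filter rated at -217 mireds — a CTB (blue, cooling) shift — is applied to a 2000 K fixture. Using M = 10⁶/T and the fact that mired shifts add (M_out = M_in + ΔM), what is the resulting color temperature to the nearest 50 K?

M_in = 10⁶/2000 = 500.00 mireds.
M_out = 500.00 + (-217) = 283.00 mireds.
T_out = 10⁶/283.00 = 3533.6 K → 3550 K.

3550 K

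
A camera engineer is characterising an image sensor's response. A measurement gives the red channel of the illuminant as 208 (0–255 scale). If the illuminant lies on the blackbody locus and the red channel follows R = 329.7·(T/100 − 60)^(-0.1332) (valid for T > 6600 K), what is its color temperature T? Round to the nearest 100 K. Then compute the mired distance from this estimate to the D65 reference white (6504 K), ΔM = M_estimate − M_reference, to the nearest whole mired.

(t − 60)^(-0.1332) = 208/329.7 = 0.63088.
t − 60 = 0.63088^(1/-0.1332) = 0.63088^(-7.508) = 31.763, so t = 91.763.
T = 100·t = 9176 K → 9200 K to the nearest 100 K.
M_estimate = 10⁶/9200 = 108.70; M_reference = 10⁶/6504 = 153.75.
ΔM = 108.70 − 153.75 = -45.06 → -45 mireds.

-45 mireds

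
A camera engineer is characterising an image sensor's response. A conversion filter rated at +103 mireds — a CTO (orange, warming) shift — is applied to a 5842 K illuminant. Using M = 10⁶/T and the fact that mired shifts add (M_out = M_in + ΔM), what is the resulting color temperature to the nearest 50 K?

3650 K

M_in = 10⁶/5842 = 171.17 mireds.
M_out = 171.17 + (+103) = 274.17 mireds.
T_out = 10⁶/274.17 = 3647.3 K → 3650 K.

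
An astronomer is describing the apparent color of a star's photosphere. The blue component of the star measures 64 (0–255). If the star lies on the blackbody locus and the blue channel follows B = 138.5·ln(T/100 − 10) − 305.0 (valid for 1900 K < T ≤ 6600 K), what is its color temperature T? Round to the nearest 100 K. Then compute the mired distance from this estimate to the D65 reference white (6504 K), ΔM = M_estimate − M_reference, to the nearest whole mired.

+263 mireds

ln(t − 10) = (64 + 305.0) / 138.5 = 2.6643.
t − 10 = e^2.6643 = 14.357, so t = 24.357.
T = 100·t = 2436 K → 2400 K to the nearest 100 K.
M_estimate = 10⁶/2400 = 416.67; M_reference = 10⁶/6504 = 153.75.
ΔM = 416.67 − 153.75 = 262.92 → +263 mireds.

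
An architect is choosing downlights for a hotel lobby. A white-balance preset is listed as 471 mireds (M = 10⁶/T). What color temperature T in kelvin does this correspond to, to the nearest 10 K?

T = 10⁶ / 471 = 2123.14 K → 2120 K.

2120 K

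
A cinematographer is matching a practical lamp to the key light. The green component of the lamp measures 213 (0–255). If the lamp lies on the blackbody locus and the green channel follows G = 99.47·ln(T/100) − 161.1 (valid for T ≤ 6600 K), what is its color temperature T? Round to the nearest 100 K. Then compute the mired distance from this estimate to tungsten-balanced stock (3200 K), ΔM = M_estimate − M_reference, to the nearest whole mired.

-80 mireds

ln t = (213 + 161.1) / 99.47 = 3.7609.
t = e^3.7609 = 42.989.
T = 100·t = 4299 K → 4300 K to the nearest 100 K.
M_estimate = 10⁶/4300 = 232.56; M_reference = 10⁶/3200 = 312.50.
ΔM = 232.56 − 312.50 = -79.94 → -80 mireds.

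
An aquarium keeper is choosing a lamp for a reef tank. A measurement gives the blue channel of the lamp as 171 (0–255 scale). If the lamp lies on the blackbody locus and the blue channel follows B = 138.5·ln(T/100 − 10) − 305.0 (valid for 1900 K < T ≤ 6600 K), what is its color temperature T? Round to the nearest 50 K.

ln(t − 10) = (171 + 305.0) / 138.5 = 3.4368.
t − 10 = e^3.4368 = 31.088, so t = 41.088.
T = 100·t = 4109 K → 4100 K to the nearest 50 K.

4100 K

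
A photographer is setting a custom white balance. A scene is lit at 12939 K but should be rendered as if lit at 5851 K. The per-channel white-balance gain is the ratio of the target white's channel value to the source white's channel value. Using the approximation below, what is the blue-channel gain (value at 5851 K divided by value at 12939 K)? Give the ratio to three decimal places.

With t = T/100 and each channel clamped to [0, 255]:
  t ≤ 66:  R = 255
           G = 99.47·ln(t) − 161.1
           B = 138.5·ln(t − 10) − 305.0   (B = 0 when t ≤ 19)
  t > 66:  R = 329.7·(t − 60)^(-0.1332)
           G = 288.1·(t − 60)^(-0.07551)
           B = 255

At 12939 K (t = 129.39):
  B = 255 by definition for t > 66.
At 5851 K (t = 58.51):
  B = 138.5·ln(58.51 − 10) − 305.0 = 138.5·ln 48.51 − 305.0 = 138.5·3.8818 − 305.0 = 232.625.
Gain = 232.625 / 255.000 = 0.9123 → 0.912.

0.912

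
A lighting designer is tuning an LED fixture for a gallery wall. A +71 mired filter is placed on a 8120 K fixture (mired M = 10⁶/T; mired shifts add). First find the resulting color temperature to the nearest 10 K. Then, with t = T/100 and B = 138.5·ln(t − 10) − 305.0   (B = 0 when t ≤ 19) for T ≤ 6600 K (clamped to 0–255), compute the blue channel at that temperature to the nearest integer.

M_in = 10⁶/8120 = 123.15; M_out = 123.15 + (+71) = 194.15.
T_out = 10⁶/194.15 = 5150.6 K → 5150 K; t = 51.5.
B = 138.5·ln(51.5 − 10) − 305.0 = 138.5·ln 41.5 − 305.0 = 138.5·3.7257 − 305.0 = 211.009.
Rounded: 211.

211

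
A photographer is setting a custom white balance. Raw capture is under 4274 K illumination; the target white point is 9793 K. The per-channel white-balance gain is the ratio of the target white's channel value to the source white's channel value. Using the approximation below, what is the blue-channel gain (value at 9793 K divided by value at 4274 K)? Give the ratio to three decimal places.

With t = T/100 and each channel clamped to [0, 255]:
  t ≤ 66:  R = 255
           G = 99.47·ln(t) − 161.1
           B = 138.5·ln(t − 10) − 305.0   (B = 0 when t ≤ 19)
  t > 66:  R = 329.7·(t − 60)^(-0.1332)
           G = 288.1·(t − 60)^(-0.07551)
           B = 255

1.431

At 4274 K (t = 42.74):
  B = 138.5·ln(42.74 − 10) − 305.0 = 138.5·ln 32.74 − 305.0 = 138.5·3.4886 − 305.0 = 178.171.
At 9793 K (t = 97.93):
  B = 255 by definition for t > 66.
Gain = 255.000 / 178.171 = 1.4312 → 1.431.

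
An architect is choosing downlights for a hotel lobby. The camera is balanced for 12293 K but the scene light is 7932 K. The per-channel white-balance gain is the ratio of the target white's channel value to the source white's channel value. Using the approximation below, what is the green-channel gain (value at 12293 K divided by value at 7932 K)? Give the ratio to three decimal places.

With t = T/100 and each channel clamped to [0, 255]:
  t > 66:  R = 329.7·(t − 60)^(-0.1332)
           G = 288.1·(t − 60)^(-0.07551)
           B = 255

At 7932 K (t = 79.32):
  G = 288.1·(79.32 − 60)^(-0.07551) = 288.1·19.32^(-0.07551) = 288.1·0.79964 = 230.376.
At 12293 K (t = 122.93):
  G = 288.1·(122.93 − 60)^(-0.07551) = 288.1·62.93^(-0.07551) = 288.1·0.73142 = 210.723.
Gain = 210.723 / 230.376 = 0.9147 → 0.915.

0.915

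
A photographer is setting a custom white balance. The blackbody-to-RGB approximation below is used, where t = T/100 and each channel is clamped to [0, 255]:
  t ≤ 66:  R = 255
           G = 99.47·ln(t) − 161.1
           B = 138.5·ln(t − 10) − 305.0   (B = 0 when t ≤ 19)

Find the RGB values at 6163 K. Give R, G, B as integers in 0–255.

R=255, G=249, B=241

t = 6163/100 = 61.63; the t ≤ 66 branch applies.
R = 255 by definition for t ≤ 66.
G = 99.47·ln 61.63 − 161.1 = 99.47·4.1211 − 161.1 = 248.831.
B = 138.5·ln(61.63 − 10) − 305.0 = 138.5·ln 51.63 − 305.0 = 138.5·3.9441 − 305.0 = 241.258.
Rounded: (255, 249, 241).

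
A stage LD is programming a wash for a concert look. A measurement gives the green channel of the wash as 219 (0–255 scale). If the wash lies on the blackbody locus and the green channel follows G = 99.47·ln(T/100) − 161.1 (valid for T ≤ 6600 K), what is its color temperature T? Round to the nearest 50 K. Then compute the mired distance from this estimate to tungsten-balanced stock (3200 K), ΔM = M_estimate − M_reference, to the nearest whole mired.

ln t = (219 + 161.1) / 99.47 = 3.8213.
t = e^3.8213 = 45.661.
T = 100·t = 4566 K → 4550 K to the nearest 50 K.
M_estimate = 10⁶/4550 = 219.78; M_reference = 10⁶/3200 = 312.50.
ΔM = 219.78 − 312.50 = -92.72 → -93 mireds.

-93 mireds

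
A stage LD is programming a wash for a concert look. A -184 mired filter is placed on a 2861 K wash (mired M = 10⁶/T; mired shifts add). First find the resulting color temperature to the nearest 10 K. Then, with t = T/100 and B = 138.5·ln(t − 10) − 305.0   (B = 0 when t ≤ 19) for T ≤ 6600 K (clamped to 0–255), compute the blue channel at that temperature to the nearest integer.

238

M_in = 10⁶/2861 = 349.53; M_out = 349.53 + (-184) = 165.53.
T_out = 10⁶/165.53 = 6041.3 K → 6040 K; t = 60.4.
B = 138.5·ln(60.4 − 10) − 305.0 = 138.5·ln 50.4 − 305.0 = 138.5·3.9200 − 305.0 = 237.919.
Rounded: 238.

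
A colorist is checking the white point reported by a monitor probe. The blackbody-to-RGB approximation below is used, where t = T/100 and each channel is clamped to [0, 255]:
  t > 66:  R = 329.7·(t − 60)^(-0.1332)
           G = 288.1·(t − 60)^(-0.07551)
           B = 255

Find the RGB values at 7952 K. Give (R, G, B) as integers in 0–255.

(222, 230, 255)

t = 7952/100 = 79.52; the t > 66 branch applies.
R = 329.7·(79.52 − 60)^(-0.1332) = 329.7·19.52^(-0.1332) = 329.7·0.67314 = 221.936.
G = 288.1·(79.52 − 60)^(-0.07551) = 288.1·19.52^(-0.07551) = 288.1·0.79902 = 230.197.
B = 255 by definition for t > 66.
Rounded: (222, 230, 255).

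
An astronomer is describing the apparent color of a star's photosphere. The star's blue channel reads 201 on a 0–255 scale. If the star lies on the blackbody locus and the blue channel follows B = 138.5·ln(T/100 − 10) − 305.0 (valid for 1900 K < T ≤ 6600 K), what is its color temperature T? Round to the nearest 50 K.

4850 K

ln(t − 10) = (201 + 305.0) / 138.5 = 3.6534.
t − 10 = e^3.6534 = 38.607, so t = 48.607.
T = 100·t = 4861 K → 4850 K to the nearest 50 K.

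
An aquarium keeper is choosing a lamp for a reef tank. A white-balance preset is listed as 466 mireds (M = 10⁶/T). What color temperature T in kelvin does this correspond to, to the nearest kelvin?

2146 K

T = 10⁶ / 466 = 2145.92 K → 2146 K.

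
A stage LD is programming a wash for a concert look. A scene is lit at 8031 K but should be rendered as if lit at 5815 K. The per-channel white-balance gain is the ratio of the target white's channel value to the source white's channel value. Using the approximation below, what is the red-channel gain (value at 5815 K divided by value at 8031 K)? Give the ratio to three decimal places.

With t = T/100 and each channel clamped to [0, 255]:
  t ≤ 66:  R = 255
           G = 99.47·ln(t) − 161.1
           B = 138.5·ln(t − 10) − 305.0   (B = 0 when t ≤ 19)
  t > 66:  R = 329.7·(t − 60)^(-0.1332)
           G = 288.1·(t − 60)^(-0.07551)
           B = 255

At 8031 K (t = 80.31):
  R = 329.7·(80.31 − 60)^(-0.1332) = 329.7·20.31^(-0.1332) = 329.7·0.66960 = 220.766.
At 5815 K (t = 58.15):
  R = 255 by definition for t ≤ 66.
Gain = 255.000 / 220.766 = 1.1551 → 1.155.

1.155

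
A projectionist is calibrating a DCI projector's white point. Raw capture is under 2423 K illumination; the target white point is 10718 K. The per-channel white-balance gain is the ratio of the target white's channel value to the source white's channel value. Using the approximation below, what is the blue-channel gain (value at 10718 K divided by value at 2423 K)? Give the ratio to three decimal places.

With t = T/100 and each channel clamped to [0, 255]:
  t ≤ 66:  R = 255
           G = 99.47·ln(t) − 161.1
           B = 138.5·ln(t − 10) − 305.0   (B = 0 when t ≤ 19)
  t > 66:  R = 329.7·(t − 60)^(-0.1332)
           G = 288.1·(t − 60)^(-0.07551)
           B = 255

4.063

At 2423 K (t = 24.23):
  B = 138.5·ln(24.23 − 10) − 305.0 = 138.5·ln 14.23 − 305.0 = 138.5·2.6554 − 305.0 = 62.766.
At 10718 K (t = 107.18):
  B = 255 by definition for t > 66.
Gain = 255.000 / 62.766 = 4.0627 → 4.063.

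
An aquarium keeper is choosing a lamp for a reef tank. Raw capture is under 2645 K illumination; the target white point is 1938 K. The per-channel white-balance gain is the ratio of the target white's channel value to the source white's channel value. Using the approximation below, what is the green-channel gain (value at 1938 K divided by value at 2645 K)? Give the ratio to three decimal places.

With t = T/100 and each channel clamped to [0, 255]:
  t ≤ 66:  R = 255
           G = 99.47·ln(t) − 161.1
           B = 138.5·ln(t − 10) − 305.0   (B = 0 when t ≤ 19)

At 2645 K (t = 26.45):
  G = 99.47·ln 26.45 − 161.1 = 99.47·3.2753 − 161.1 = 164.690.
At 1938 K (t = 19.38):
  G = 99.47·ln 19.38 − 161.1 = 99.47·2.9642 − 161.1 = 133.753.
Gain = 133.753 / 164.690 = 0.8122 → 0.812.

0.812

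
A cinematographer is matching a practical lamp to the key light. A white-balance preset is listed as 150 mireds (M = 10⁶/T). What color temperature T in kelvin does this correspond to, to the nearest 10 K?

T = 10⁶ / 150 = 6666.67 K → 6670 K.

6670 K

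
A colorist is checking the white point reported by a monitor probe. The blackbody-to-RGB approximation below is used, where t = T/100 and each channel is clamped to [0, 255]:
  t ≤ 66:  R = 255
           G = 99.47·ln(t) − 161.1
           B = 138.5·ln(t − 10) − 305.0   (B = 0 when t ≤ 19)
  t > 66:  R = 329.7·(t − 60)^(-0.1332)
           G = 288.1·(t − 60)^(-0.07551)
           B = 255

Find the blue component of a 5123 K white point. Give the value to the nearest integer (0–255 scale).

210

t = 5123/100 = 51.23; the t ≤ 66 branch applies.
B = 138.5·ln(51.23 − 10) − 305.0 = 138.5·ln 41.23 − 305.0 = 138.5·3.7192 − 305.0 = 210.105.
Rounded: 210.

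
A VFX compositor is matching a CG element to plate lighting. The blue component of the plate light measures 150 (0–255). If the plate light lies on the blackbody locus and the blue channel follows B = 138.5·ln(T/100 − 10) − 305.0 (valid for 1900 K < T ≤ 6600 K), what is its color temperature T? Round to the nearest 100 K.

3700 K

ln(t − 10) = (150 + 305.0) / 138.5 = 3.2852.
t − 10 = e^3.2852 = 26.714, so t = 36.714.
T = 100·t = 3671 K → 3700 K to the nearest 100 K.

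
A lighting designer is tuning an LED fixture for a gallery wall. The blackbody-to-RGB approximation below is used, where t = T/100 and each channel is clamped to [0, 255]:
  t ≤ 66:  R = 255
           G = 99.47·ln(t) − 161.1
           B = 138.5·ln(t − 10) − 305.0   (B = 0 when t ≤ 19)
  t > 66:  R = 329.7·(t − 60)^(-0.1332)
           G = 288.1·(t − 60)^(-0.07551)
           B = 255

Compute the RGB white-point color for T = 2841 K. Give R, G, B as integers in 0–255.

R=255, G=172, B=98

t = 2841/100 = 28.41; the t ≤ 66 branch applies.
R = 255 by definition for t ≤ 66.
G = 99.47·ln 28.41 − 161.1 = 99.47·3.3467 − 161.1 = 171.800.
B = 138.5·ln(28.41 − 10) − 305.0 = 138.5·ln 18.41 − 305.0 = 138.5·2.9129 − 305.0 = 98.436.
Rounded: (255, 172, 98).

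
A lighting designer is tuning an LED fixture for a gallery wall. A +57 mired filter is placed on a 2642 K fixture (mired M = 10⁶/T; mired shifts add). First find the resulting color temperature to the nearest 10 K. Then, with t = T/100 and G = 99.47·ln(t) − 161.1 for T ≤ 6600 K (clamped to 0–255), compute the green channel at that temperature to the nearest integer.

151

M_in = 10⁶/2642 = 378.50; M_out = 378.50 + (+57) = 435.50.
T_out = 10⁶/435.50 = 2296.2 K → 2300 K; t = 23.
G = 99.47·ln 23 − 161.1 = 99.47·3.1355 − 161.1 = 150.788.
Rounded: 151.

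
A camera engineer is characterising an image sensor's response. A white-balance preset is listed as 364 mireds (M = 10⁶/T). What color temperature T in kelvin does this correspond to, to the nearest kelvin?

2747 K

T = 10⁶ / 364 = 2747.25 K → 2747 K.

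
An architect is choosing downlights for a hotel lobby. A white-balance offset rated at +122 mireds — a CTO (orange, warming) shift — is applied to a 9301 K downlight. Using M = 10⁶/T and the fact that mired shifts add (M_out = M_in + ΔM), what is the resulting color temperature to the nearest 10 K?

M_in = 10⁶/9301 = 107.52 mireds.
M_out = 107.52 + (+122) = 229.52 mireds.
T_out = 10⁶/229.52 = 4357.0 K → 4360 K.

4360 K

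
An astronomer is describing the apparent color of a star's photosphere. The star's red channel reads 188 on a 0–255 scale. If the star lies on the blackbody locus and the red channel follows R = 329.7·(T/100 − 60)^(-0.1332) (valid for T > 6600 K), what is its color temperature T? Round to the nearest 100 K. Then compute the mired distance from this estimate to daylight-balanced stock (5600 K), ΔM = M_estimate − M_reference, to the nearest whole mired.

(t − 60)^(-0.1332) = 188/329.7 = 0.57022.
t − 60 = 0.57022^(1/-0.1332) = 0.57022^(-7.508) = 67.848, so t = 127.848.
T = 100·t = 12785 K → 12800 K to the nearest 100 K.
M_estimate = 10⁶/12800 = 78.12; M_reference = 10⁶/5600 = 178.57.
ΔM = 78.12 − 178.57 = -100.45 → -100 mireds.

-100 mireds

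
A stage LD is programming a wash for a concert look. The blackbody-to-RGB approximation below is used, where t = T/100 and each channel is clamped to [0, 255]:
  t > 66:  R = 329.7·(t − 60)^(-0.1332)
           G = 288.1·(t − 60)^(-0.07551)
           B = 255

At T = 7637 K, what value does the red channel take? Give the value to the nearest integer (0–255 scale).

t = 7637/100 = 76.37; the t > 66 branch applies.
R = 329.7·(76.37 − 60)^(-0.1332) = 329.7·16.37^(-0.1332) = 329.7·0.68911 = 227.200.
Rounded: 227.

227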